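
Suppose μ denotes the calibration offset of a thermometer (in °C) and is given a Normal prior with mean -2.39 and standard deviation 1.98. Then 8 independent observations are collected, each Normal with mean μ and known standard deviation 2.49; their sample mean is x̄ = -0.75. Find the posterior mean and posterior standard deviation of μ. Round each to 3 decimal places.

Posterior mean ≈ -1.021; posterior SD ≈ 0.804

With known σ, the Normal prior is conjugate. Weight on the data is w = (n/σ²)/(n/σ² + 1/τ₀²) = 1.29030/(1.29030+0.255076) = 0.83494.
Posterior mean = w·x̄ + (1−w)·μ₀ = 0.83494·-0.75 + 0.16506·-2.39 = -1.021. Posterior variance = 1/(1.29030+0.255076) = 0.647091, so SD = 0.804.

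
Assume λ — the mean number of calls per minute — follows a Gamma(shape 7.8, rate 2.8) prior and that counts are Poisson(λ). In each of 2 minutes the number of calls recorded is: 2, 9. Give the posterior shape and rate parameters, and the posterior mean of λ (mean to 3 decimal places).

The Poisson likelihood adds the total count to the shape and the number of exposure periods to the rate. Here ∑xᵢ = 11 and n = 2, so shape 7.8→18.8 and rate 2.8→4.8.
E[λ | data] = 18.8/4.8 = 3.917.

Posterior: Gamma(shape=18.8, rate=4.8); mean ≈ 3.917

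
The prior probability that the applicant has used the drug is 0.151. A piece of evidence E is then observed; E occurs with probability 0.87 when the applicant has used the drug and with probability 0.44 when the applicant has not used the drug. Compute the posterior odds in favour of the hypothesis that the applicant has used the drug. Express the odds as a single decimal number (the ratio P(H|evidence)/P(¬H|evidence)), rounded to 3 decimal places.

Posterior odds ≈ 0.352

Prior odds = 0.151/(1−0.151) = 0.17786.
Likelihood ratio for E = 0.87/0.44 = 1.9773.
Posterior odds = prior odds × LR = 0.35167.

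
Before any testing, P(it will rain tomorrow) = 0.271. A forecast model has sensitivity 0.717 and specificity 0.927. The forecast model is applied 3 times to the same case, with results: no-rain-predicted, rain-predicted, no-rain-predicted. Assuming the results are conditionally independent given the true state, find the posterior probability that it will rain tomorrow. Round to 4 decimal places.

Posterior P(H) ≈ 0.2539

With H the event that it will rain tomorrow, the joint likelihood of the observed sequence is P(data|H) = 0.283·0.717·0.283 = 0.057424 and P(data|¬H) = 0.927·0.073·0.927 = 0.062731.
Bayes: P(H|data) = 0.271·0.057424 / (0.271·0.057424 + 0.729·0.062731) = 0.015562/0.061293 = 0.2539.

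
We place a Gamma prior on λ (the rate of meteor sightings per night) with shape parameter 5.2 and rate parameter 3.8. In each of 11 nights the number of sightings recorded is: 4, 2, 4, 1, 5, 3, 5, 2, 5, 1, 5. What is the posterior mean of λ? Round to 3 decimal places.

The Poisson likelihood adds the total count to the shape and the number of exposure periods to the rate. Here ∑xᵢ = 37 and n = 11, so shape 5.2→42.2 and rate 3.8→14.8.
Posterior mean = shape/rate = 42.2/14.8 = 2.851.

Posterior mean ≈ 2.851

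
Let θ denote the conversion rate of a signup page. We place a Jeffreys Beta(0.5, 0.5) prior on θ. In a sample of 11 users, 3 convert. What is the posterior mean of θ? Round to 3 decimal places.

Observing 3 successes and 8 failures updates Beta(0.5, 0.5) by adding the success and failure counts to the two shape parameters: α = 0.5+3 = 3.5, β = 0.5+8 = 8.5.
Posterior mean = α/(α+β) = 3.5/12 = 0.292.

Posterior mean ≈ 0.292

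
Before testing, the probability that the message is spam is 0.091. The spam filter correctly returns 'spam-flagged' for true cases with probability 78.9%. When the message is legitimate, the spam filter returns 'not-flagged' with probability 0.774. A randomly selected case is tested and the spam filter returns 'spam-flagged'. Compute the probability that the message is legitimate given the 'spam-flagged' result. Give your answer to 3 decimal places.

P(¬H | E) ≈ 0.741

Let H be the event that the message is spam. P(H) = 0.091, so P(¬H) = 0.909. With E the 'spam-flagged' result, P(E|H) = 0.789 and P(E|¬H) = 0.226.
P(E) = 0.789·0.091 + 0.226·0.909 = 0.071799 + 0.20543 = 0.27723.
By Bayes' theorem, P(H|E) = 0.071799 / 0.27723 = 0.259. Hence P(¬H|E) = 1 − 0.259 = 0.741.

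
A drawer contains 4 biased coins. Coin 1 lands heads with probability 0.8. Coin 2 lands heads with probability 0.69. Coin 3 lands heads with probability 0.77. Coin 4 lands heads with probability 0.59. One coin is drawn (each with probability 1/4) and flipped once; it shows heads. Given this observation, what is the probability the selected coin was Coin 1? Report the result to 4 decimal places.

Posterior probability ≈ 0.2807

P(heads|C1) = 0.8; P(heads|C2) = 0.69; P(heads|C3) = 0.77; P(heads|C4) = 0.59.
Prior × likelihood for each source: 0.25·0.8=0.2000, 0.25·0.69=0.1725, 0.25·0.77=0.1925, 0.25·0.59=0.1475. Summing gives P(heads) = 0.71250.
P(Coin 1 | heads) = 0.2000 / 0.71250 = 0.2807.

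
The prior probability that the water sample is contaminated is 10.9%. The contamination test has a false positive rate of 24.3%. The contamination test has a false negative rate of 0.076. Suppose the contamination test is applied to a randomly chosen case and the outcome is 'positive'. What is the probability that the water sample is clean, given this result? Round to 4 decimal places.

P(¬H | E) ≈ 0.6825

Write H for 'the water sample is contaminated'. Prior odds H:¬H = 0.109/0.891 = 0.12233. For the 'positive' outcome, the likelihood ratio is 0.924/0.243 = 3.8025.
Posterior odds = 0.12233 × 3.8025 = 0.46517, so P(H|E) = 0.46517/(1+0.46517) = 0.3175. Then P(¬H|E) = 1 − 0.3175 = 0.6825.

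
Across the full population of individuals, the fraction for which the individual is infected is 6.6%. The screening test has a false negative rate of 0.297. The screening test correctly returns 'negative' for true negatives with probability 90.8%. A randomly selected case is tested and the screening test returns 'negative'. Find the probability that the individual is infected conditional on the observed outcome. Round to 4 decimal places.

Write H for 'the individual is infected'. Prior odds H:¬H = 0.066/0.934 = 0.070664. For the 'negative' outcome, the likelihood ratio is 0.297/0.908 = 0.32709.
Posterior odds = 0.070664 × 0.32709 = 0.023114, so P(H|E) = 0.023114/(1+0.023114) = 0.0226.

P(H | E) ≈ 0.0226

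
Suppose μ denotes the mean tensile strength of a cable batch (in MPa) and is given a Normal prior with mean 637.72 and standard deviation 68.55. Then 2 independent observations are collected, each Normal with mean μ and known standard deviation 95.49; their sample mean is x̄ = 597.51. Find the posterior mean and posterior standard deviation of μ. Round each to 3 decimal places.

Posterior mean ≈ 617.311; posterior SD ≈ 48.104

With known σ, the Normal prior is conjugate. Weight on the data is w = (n/σ²)/(n/σ² + 1/τ₀²) = 0.00021934/(0.00021934+0.00021281) = 0.50756.
Posterior mean = w·x̄ + (1−w)·μ₀ = 0.50756·597.51 + 0.49244·637.72 = 617.311. Posterior variance = 1/(0.00021934+0.00021281) = 2314.04, so SD = 48.104.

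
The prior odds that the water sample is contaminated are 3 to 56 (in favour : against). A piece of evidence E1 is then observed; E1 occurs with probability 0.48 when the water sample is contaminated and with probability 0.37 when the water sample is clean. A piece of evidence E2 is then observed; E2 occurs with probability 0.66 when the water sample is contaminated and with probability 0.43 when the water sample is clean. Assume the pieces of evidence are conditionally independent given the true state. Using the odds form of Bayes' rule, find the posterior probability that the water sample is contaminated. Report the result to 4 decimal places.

Posterior probability ≈ 0.0964

Prior odds = 3/56 = 0.053571. In log-odds, ln(0.053571) = -2.9267.
Add log likelihood ratios: ln(1.2973) + ln(1.5349) = 0.68874.
Posterior log-odds = -2.2380, so posterior odds = exp(-2.2380) = 0.10667. Converting, P(H|E) = 0.10667/1.1067 = 0.0964.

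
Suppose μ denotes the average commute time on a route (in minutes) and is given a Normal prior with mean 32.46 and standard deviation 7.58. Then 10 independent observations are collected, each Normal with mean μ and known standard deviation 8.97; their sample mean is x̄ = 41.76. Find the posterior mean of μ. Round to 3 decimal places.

Posterior mean ≈ 40.618

Prior precision 1/τ₀² = 1/7.58² = 0.0174045; data precision n/σ² = 10/8.97² = 0.124284.
Posterior precision = 0.0174045 + 0.124284 = 0.141688.
Posterior mean = (0.0174045·32.46 + 0.124284·41.76) / 0.141688 = 40.618.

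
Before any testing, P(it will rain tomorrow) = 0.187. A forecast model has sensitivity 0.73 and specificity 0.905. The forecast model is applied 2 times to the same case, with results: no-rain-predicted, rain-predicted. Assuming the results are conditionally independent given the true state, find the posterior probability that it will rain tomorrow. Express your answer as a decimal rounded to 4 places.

With H the event that it will rain tomorrow, the joint likelihood of the observed sequence is P(data|H) = 0.27·0.73 = 0.19710 and P(data|¬H) = 0.905·0.095 = 0.085975.
Bayes: P(H|data) = 0.187·0.19710 / (0.187·0.19710 + 0.813·0.085975) = 0.036858/0.10676 = 0.3453.

Posterior P(H) ≈ 0.3453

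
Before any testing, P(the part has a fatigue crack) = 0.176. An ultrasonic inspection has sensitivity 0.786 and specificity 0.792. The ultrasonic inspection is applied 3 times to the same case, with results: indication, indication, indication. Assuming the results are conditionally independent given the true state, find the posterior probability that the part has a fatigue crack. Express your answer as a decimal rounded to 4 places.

With H the event that the part has a fatigue crack, the joint likelihood of the observed sequence is P(data|H) = 0.786·0.786·0.786 = 0.48559 and P(data|¬H) = 0.208·0.208·0.208 = 0.0089989.
Bayes: P(H|data) = 0.176·0.48559 / (0.176·0.48559 + 0.824·0.0089989) = 0.085463/0.092879 = 0.9202.

Posterior P(H) ≈ 0.9202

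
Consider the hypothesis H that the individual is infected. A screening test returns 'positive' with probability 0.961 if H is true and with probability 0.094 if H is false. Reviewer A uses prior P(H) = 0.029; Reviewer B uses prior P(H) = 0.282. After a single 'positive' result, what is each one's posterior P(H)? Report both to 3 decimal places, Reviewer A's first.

The likelihood ratio for a 'positive' result is 0.961/0.094 = 10.223.
Reviewer A: prior odds 0.029/0.971 = 0.029866; posterior odds 0.30533; posterior probability 0.234.
Reviewer B: prior odds 0.282/0.718 = 0.39276; posterior odds 4.0153; posterior probability 0.801.

Reviewer A: 0.234; Reviewer B: 0.801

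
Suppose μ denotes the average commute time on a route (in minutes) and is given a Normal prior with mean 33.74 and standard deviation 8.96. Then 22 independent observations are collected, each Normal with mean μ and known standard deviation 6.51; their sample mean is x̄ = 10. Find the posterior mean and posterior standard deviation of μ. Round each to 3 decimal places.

Posterior mean ≈ 10.556; posterior SD ≈ 1.372

With known σ, the Normal prior is conjugate. Weight on the data is w = (n/σ²)/(n/σ² + 1/τ₀²) = 0.519112/(0.519112+0.0124562) = 0.97657.
Posterior mean = w·x̄ + (1−w)·μ₀ = 0.97657·10 + 0.023433·33.74 = 10.556. Posterior variance = 1/(0.519112+0.0124562) = 1.88123, so SD = 1.372.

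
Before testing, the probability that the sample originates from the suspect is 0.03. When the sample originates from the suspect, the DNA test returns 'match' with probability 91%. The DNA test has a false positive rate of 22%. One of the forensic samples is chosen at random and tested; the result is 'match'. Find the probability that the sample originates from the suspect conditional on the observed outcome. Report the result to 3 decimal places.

Write H for 'the sample originates from the suspect'. Prior odds H:¬H = 0.03/0.97 = 0.030928. For the 'match' outcome, the likelihood ratio is 0.91/0.22 = 4.1364.
Posterior odds = 0.030928 × 4.1364 = 0.12793, so P(H|E) = 0.12793/(1+0.12793) = 0.113.

P(H | E) ≈ 0.113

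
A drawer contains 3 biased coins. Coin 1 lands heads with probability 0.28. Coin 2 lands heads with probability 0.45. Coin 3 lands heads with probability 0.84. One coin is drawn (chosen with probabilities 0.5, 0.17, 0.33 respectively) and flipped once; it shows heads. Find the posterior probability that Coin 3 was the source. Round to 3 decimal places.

Posterior probability ≈ 0.561

P(heads|C1) = 0.28; P(heads|C2) = 0.45; P(heads|C3) = 0.84.
Prior × likelihood for each source: 0.5·0.28=0.1400, 0.17·0.45=0.07650, 0.33·0.84=0.2772. Summing gives P(heads) = 0.49370.
P(Coin 3 | heads) = 0.2772 / 0.49370 = 0.561.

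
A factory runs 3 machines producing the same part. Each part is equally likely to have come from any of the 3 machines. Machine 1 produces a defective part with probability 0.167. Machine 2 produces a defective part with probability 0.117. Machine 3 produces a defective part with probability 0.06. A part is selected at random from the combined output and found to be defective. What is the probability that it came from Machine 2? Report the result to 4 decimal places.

Posterior probability ≈ 0.3401

P(defective|M1) = 0.167; P(defective|M2) = 0.117; P(defective|M3) = 0.06.
Prior × likelihood for each source: 0.333333·0.167=0.05567, 0.333333·0.117=0.03900, 0.333333·0.06=0.02000. Summing gives P(defective) = 0.11467.
P(Machine 2 | defective) = 0.03900 / 0.11467 = 0.3401.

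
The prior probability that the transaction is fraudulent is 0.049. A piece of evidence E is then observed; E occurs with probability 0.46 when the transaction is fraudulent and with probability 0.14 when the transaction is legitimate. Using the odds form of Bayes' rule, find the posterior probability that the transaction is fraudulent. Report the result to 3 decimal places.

Posterior probability ≈ 0.145

Prior odds = 0.049/(1−0.049) = 0.051525.
Likelihood ratio for E = 0.46/0.14 = 3.2857.
Posterior odds = prior odds × LR = 0.16930.
Posterior probability = odds/(1+odds) = 0.16930/1.1693 = 0.145.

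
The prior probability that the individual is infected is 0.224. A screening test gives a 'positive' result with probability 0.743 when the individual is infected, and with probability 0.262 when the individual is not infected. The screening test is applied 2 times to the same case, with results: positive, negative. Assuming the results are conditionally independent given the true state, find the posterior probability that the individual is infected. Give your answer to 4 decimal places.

Posterior P(H) ≈ 0.2218

With H the event that the individual is infected, the joint likelihood of the observed sequence is P(data|H) = 0.743·0.257 = 0.19095 and P(data|¬H) = 0.262·0.738 = 0.19336.
Bayes: P(H|data) = 0.224·0.19095 / (0.224·0.19095 + 0.776·0.19336) = 0.042773/0.19282 = 0.2218.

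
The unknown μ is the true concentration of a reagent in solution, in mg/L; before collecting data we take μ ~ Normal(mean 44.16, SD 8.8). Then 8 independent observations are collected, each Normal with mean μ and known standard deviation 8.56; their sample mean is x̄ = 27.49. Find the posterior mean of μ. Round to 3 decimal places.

Posterior mean ≈ 29.253

With known σ, the Normal prior is conjugate. Weight on the data is w = (n/σ²)/(n/σ² + 1/τ₀²) = 0.109180/(0.109180+0.0129132) = 0.89423.
Posterior mean = w·x̄ + (1−w)·μ₀ = 0.89423·27.49 + 0.10577·44.16 = 29.253.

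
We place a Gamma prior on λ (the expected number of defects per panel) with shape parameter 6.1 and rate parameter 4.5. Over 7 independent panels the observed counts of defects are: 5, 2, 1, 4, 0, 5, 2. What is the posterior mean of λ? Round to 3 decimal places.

Posterior mean ≈ 2.183

Total count ∑xᵢ = 19 over n = 7 panels.
Gamma is conjugate to the Poisson likelihood: posterior is Gamma(shape = 6.1+19 = 25.1, rate = 4.5+7 = 11.5).
E[λ | data] = 25.1/11.5 = 2.183.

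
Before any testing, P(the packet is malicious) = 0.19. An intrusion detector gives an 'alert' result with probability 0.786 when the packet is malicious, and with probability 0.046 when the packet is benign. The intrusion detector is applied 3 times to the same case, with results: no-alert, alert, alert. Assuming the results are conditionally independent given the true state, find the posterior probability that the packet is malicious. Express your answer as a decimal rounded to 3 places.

Let H be the event that the packet is malicious; start with P(H) = 0.19. P('alert'|H) = 0.786, P('alert'|¬H) = 0.046.
Update on result 1 ('no-alert'): P(H) ← 0.214·0.1900 / (0.214·0.1900 + 0.954·0.8100) = 0.040660/0.81340 = 0.0500.
Update on result 2 ('alert'): P(H) ← 0.786·0.0500 / (0.786·0.0500 + 0.046·0.9500) = 0.039290/0.082991 = 0.4734.
Update on result 3 ('alert'): P(H) ← 0.786·0.4734 / (0.786·0.4734 + 0.046·0.5266) = 0.37212/0.39634 = 0.9389.

Posterior P(H) ≈ 0.939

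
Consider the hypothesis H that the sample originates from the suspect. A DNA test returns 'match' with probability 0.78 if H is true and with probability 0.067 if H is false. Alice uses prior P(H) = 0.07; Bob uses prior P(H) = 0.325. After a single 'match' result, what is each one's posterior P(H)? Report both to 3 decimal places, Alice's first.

Alice: 0.467; Bob: 0.849

The likelihood ratio for a 'match' result is 0.78/0.067 = 11.642.
Alice: prior odds 0.07/0.93 = 0.075269; posterior odds 0.87626; posterior probability 0.467.
Bob: prior odds 0.325/0.675 = 0.48148; posterior odds 5.6053; posterior probability 0.849.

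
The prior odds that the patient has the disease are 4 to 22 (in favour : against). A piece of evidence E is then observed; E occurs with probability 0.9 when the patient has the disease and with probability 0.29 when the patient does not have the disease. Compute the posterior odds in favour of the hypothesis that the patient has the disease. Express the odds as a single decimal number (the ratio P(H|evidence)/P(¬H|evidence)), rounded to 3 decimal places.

Posterior odds ≈ 0.564

Prior odds = 4/22 = 0.18182.
Likelihood ratio for E = 0.9/0.29 = 3.1034.
Posterior odds = prior odds × LR = 0.56426.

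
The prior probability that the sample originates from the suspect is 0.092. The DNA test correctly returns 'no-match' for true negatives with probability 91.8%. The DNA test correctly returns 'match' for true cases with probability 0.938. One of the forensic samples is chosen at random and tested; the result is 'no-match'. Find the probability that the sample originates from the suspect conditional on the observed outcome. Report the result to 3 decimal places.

P(H | E) ≈ 0.007

Let H be the event that the sample originates from the suspect. P(H) = 0.092, so P(¬H) = 0.908. With E the 'no-match' result, P(E|H) = 0.062 and P(E|¬H) = 0.918.
P(E) = 0.062·0.092 + 0.918·0.908 = 0.0057040 + 0.83354 = 0.83925.
By Bayes' theorem, P(H|E) = 0.0057040 / 0.83925 = 0.007.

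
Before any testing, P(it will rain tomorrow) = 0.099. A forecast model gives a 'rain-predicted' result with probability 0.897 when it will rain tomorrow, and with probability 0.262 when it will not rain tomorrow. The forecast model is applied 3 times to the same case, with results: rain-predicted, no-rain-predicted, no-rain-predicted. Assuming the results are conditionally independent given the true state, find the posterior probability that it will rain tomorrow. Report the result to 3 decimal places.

Let H be the event that it will rain tomorrow; start with P(H) = 0.099. P('rain-predicted'|H) = 0.897, P('rain-predicted'|¬H) = 0.262.
Update on result 1 ('rain-predicted'): P(H) ← 0.897·0.0990 / (0.897·0.0990 + 0.262·0.9010) = 0.088803/0.32487 = 0.2734.
Update on result 2 ('no-rain-predicted'): P(H) ← 0.103·0.2734 / (0.103·0.2734 + 0.738·0.7266) = 0.028155/0.56442 = 0.0499.
Update on result 3 ('no-rain-predicted'): P(H) ← 0.103·0.0499 / (0.103·0.0499 + 0.738·0.9501) = 0.0051380/0.70632 = 0.0073.

Posterior P(H) ≈ 0.007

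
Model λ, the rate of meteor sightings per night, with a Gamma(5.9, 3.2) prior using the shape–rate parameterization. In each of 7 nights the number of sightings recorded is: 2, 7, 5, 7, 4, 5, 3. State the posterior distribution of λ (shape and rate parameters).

Total count ∑xᵢ = 33 over n = 7 nights.
Gamma is conjugate to the Poisson likelihood: posterior is Gamma(shape = 5.9+33 = 38.9, rate = 3.2+7 = 10.2).

Posterior: Gamma(shape=38.9, rate=10.2)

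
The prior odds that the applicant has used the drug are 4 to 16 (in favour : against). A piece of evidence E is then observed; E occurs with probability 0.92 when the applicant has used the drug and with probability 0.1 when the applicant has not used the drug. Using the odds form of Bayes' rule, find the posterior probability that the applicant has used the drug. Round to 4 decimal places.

Prior odds = 4/16 = 0.25000.
Likelihood ratio for E = 0.92/0.1 = 9.2000.
Posterior odds = prior odds × LR = 2.3000.
Posterior probability = odds/(1+odds) = 2.3000/3.3000 = 0.6970.

Posterior probability ≈ 0.6970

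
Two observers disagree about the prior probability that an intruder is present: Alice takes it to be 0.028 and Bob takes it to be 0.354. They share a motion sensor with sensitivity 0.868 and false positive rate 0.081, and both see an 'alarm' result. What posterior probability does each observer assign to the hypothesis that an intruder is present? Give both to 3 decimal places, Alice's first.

The likelihood ratio for an 'alarm' result is 0.868/0.081 = 10.716.
Alice: prior odds 0.028/0.972 = 0.028807; posterior odds 0.30869; posterior probability 0.236.
Bob: prior odds 0.354/0.646 = 0.54799; posterior odds 5.8723; posterior probability 0.854.

Alice: 0.236; Bob: 0.854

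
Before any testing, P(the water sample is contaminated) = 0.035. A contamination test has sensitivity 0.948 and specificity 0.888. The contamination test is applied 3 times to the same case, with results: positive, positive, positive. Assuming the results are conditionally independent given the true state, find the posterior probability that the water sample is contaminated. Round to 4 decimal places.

Let H be the event that the water sample is contaminated; start with P(H) = 0.035. P('positive'|H) = 0.948, P('positive'|¬H) = 0.112.
Update on result 1 ('positive'): P(H) ← 0.948·0.0350 / (0.948·0.0350 + 0.112·0.9650) = 0.033180/0.14126 = 0.2349.
Update on result 2 ('positive'): P(H) ← 0.948·0.2349 / (0.948·0.2349 + 0.112·0.7651) = 0.22267/0.30836 = 0.7221.
Update on result 3 ('positive'): P(H) ← 0.948·0.7221 / (0.948·0.7221 + 0.112·0.2779) = 0.68456/0.71568 = 0.9565.

Posterior P(H) ≈ 0.9565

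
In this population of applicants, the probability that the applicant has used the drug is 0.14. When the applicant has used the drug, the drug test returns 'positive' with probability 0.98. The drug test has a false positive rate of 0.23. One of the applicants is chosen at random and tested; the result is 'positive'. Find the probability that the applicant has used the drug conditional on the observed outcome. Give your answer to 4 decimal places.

P(H | E) ≈ 0.4096

Write H for 'the applicant has used the drug'. Prior odds H:¬H = 0.14/0.86 = 0.16279. For the 'positive' outcome, the likelihood ratio is 0.98/0.23 = 4.2609.
Posterior odds = 0.16279 × 4.2609 = 0.69363, so P(H|E) = 0.69363/(1+0.69363) = 0.4096.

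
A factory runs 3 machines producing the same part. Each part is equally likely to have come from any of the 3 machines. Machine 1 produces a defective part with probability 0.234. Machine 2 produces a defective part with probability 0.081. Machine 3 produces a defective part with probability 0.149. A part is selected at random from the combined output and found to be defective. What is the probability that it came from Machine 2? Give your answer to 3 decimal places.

Posterior probability ≈ 0.175

Tabulate prior·likelihood by source: [1] prior 0.333333, lik 0.234, product 0.07800; [2] prior 0.333333, lik 0.081, product 0.02700; [3] prior 0.333333, lik 0.149, product 0.04967.
Normalizing constant = 0.15467; the posterior for Machine 2 is its product over the sum, 0.02700/0.15467 = 0.175.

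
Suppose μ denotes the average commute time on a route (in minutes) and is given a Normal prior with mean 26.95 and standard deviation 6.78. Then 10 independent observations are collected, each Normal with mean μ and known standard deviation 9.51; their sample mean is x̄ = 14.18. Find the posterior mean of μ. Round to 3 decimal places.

Prior precision 1/τ₀² = 1/6.78² = 0.0217541; data precision n/σ² = 10/9.51² = 0.110570.
Posterior precision = 0.0217541 + 0.110570 = 0.132324.
Posterior mean = (0.0217541·26.95 + 0.110570·14.18) / 0.132324 = 16.279.

Posterior mean ≈ 16.279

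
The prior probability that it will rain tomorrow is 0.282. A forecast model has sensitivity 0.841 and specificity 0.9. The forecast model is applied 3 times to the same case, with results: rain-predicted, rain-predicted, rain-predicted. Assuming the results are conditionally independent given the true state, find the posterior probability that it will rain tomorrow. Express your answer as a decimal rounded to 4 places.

With H the event that it will rain tomorrow, the joint likelihood of the observed sequence is P(data|H) = 0.841·0.841·0.841 = 0.59482 and P(data|¬H) = 0.1·0.1·0.1 = 0.0010000.
Bayes: P(H|data) = 0.282·0.59482 / (0.282·0.59482 + 0.718·0.0010000) = 0.16774/0.16846 = 0.9957.

Posterior P(H) ≈ 0.9957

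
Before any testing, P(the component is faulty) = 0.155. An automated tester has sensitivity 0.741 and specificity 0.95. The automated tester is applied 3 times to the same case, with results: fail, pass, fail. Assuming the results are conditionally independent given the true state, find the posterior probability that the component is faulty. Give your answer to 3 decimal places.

With H the event that the component is faulty, the joint likelihood of the observed sequence is P(data|H) = 0.741·0.259·0.741 = 0.14221 and P(data|¬H) = 0.05·0.95·0.05 = 0.0023750.
Bayes: P(H|data) = 0.155·0.14221 / (0.155·0.14221 + 0.845·0.0023750) = 0.022043/0.024050 = 0.9166.

Posterior P(H) ≈ 0.917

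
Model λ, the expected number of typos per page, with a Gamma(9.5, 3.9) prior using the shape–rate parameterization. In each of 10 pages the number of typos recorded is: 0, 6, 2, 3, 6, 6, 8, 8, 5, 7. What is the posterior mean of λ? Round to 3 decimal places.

The Poisson likelihood adds the total count to the shape and the number of exposure periods to the rate. Here ∑xᵢ = 51 and n = 10, so shape 9.5→60.5 and rate 3.9→13.9.
E[λ | data] = 60.5/13.9 = 4.353.

Posterior mean ≈ 4.353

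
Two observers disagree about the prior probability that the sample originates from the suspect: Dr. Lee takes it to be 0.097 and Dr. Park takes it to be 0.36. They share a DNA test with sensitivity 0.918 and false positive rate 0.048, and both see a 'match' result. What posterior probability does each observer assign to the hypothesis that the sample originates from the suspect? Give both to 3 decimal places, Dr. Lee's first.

Dr. Lee: 0.673; Dr. Park: 0.915

The likelihood ratio for a 'match' result is 0.918/0.048 = 19.125.
Dr. Lee: prior odds 0.097/0.903 = 0.10742; posterior odds 2.0544; posterior probability 0.673.
Dr. Park: prior odds 0.36/0.64 = 0.56250; posterior odds 10.758; posterior probability 0.915.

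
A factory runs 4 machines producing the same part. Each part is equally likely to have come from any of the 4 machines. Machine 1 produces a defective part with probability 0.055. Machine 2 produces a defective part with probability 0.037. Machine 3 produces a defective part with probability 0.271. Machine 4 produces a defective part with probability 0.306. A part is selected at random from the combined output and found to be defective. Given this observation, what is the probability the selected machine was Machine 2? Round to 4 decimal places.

Posterior probability ≈ 0.0553

Tabulate prior·likelihood by source: [1] prior 0.25, lik 0.055, product 0.01375; [2] prior 0.25, lik 0.037, product 0.009250; [3] prior 0.25, lik 0.271, product 0.06775; [4] prior 0.25, lik 0.306, product 0.07650.
Normalizing constant = 0.16725; the posterior for Machine 2 is its product over the sum, 0.009250/0.16725 = 0.0553.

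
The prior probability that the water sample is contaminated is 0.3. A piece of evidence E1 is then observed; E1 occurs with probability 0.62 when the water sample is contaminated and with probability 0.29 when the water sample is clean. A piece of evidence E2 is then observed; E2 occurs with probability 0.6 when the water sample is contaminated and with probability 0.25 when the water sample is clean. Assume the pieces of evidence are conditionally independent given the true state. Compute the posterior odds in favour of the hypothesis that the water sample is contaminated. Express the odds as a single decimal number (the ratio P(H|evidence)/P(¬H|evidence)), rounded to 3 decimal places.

Prior odds = 0.3/(1−0.3) = 0.42857.
Likelihood ratio for E1 = 0.62/0.29 = 2.1379.
Likelihood ratio for E2 = 0.6/0.25 = 2.4000.
Posterior odds = prior odds × LR₁ × LR₂ = 2.1990.

Posterior odds ≈ 2.199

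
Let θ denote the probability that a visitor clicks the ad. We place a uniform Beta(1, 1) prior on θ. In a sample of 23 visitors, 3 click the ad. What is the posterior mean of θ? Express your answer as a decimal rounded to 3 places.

Posterior mean ≈ 0.160

Observing 3 successes and 20 failures updates Beta(1, 1) by adding the success and failure counts to the two shape parameters: α = 1+3 = 4, β = 1+20 = 21.
E[θ | data] = 4/(4+21) = 0.160.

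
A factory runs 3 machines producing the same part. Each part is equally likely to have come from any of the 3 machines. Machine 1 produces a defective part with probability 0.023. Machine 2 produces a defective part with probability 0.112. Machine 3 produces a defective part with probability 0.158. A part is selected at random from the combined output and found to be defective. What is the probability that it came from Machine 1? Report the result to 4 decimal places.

P(defective|M1) = 0.023; P(defective|M2) = 0.112; P(defective|M3) = 0.158.
Prior × likelihood for each source: 0.333333·0.023=0.007667, 0.333333·0.112=0.03733, 0.333333·0.158=0.05267. Summing gives P(defective) = 0.097667.
P(Machine 1 | defective) = 0.007667 / 0.097667 = 0.0785.

Posterior probability ≈ 0.0785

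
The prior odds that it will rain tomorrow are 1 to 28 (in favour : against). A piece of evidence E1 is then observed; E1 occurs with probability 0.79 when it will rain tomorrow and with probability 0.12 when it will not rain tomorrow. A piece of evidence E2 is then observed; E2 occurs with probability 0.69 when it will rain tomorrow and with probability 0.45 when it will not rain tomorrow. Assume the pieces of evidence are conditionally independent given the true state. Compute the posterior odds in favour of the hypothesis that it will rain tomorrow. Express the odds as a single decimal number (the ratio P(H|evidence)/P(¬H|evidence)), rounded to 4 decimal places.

Prior odds = 1/28 = 0.035714.
Likelihood ratio for E1 = 0.79/0.12 = 6.5833.
Likelihood ratio for E2 = 0.69/0.45 = 1.5333.
Posterior odds = prior odds × LR₁ × LR₂ = 0.36052.

Posterior odds ≈ 0.3605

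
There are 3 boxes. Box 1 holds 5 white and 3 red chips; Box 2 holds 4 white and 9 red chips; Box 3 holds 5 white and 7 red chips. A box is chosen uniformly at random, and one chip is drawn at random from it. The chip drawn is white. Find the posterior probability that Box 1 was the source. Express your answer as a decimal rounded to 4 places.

Posterior probability ≈ 0.4632

P(white|Box 1) = 0.625; P(white|Box 2) = 0.3077; P(white|Box 3) = 0.4167.
Prior × likelihood for each source: 0.333333·0.625=0.2083, 0.333333·0.3077=0.1026, 0.333333·0.4167=0.1389. Summing gives P(white) = 0.44979.
P(Box 1 | white) = 0.2083 / 0.44979 = 0.4632.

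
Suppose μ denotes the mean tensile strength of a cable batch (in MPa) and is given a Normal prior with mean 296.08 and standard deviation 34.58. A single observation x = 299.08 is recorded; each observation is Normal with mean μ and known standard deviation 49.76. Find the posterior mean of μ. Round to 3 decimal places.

With known σ, the Normal prior is conjugate. Weight on the data is w = (n/σ²)/(n/σ² + 1/τ₀²) = 0.00040387/(0.00040387+0.00083628) = 0.32566.
Posterior mean = w·x̄ + (1−w)·μ₀ = 0.32566·299.08 + 0.67434·296.08 = 297.057.

Posterior mean ≈ 297.057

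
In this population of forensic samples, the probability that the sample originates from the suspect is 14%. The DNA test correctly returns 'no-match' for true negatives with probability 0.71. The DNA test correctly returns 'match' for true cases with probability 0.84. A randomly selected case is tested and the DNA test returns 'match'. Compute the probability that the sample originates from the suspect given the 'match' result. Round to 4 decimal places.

Write H for 'the sample originates from the suspect'. Prior odds H:¬H = 0.14/0.86 = 0.16279. For the 'match' outcome, the likelihood ratio is 0.84/0.29 = 2.8966.
Posterior odds = 0.16279 × 2.8966 = 0.47153, so P(H|E) = 0.47153/(1+0.47153) = 0.3204.

P(H | E) ≈ 0.3204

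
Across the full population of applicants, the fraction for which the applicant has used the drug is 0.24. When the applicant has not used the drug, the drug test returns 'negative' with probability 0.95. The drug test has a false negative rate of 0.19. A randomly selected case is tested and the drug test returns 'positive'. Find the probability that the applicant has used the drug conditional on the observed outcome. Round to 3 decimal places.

P(H | E) ≈ 0.836

Let H be the event that the applicant has used the drug. P(H) = 0.24, so P(¬H) = 0.76. With E the 'positive' result, P(E|H) = 0.81 and P(E|¬H) = 0.05.
P(E) = 0.81·0.24 + 0.05·0.76 = 0.19440 + 0.038000 = 0.23240.
By Bayes' theorem, P(H|E) = 0.19440 / 0.23240 = 0.836.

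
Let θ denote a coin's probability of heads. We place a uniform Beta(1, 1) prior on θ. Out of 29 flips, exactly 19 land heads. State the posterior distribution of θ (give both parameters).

Posterior: Beta(20, 11)

The binomial likelihood is conjugate to the Beta prior: with 19 successes and 10 failures, the posterior is Beta(1+19, 1+10) = Beta(20, 11).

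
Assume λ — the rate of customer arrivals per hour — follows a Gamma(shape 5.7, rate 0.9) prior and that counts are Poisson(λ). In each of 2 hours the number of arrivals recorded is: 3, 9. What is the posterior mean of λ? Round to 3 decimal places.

The Poisson likelihood adds the total count to the shape and the number of exposure periods to the rate. Here ∑xᵢ = 12 and n = 2, so shape 5.7→17.7 and rate 0.9→2.9.
Posterior mean = shape/rate = 17.7/2.9 = 6.103.

Posterior mean ≈ 6.103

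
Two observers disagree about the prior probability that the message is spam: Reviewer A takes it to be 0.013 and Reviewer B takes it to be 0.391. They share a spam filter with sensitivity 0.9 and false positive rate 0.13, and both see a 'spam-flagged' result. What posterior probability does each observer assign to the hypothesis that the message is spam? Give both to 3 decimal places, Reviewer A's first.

The likelihood ratio for a 'spam-flagged' result is 0.9/0.13 = 6.9231.
Reviewer A: prior odds 0.013/0.987 = 0.013171; posterior odds 0.091185; posterior probability 0.084.
Reviewer B: prior odds 0.391/0.609 = 0.64204; posterior odds 4.4449; posterior probability 0.816.

Reviewer A: 0.084; Reviewer B: 0.816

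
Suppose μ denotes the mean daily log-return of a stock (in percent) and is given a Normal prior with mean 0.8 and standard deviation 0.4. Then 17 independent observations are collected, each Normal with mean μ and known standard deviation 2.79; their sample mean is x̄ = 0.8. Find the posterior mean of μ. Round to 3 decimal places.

Prior precision 1/τ₀² = 1/0.4² = 6.25000; data precision n/σ² = 17/2.79² = 2.18394.
Posterior precision = 6.25000 + 2.18394 = 8.43394.
Posterior mean = (6.25000·0.8 + 2.18394·0.8) / 8.43394 = 0.800.

Posterior mean ≈ 0.800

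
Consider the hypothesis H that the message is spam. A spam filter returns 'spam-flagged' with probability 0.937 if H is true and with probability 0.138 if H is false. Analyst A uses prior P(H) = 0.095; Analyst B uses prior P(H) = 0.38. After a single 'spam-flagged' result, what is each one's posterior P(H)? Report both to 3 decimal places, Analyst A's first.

P('+'|H) = 0.937, P('+'|¬H) = 0.138.
Analyst A: numerator 0.937·0.095 = 0.089015; evidence = 0.089015+0.138·0.905 = 0.21391; posterior = 0.416.
Analyst B: numerator 0.937·0.38 = 0.35606; evidence = 0.35606+0.138·0.62 = 0.44162; posterior = 0.806.

Analyst A: 0.416; Analyst B: 0.806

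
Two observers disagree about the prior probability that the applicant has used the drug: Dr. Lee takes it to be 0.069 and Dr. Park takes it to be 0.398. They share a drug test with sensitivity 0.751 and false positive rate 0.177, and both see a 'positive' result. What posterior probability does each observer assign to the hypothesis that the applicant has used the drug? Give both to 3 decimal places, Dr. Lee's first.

P('+'|H) = 0.751, P('+'|¬H) = 0.177.
Dr. Lee: numerator 0.751·0.069 = 0.051819; evidence = 0.051819+0.177·0.931 = 0.21661; posterior = 0.239.
Dr. Park: numerator 0.751·0.398 = 0.29890; evidence = 0.29890+0.177·0.602 = 0.40545; posterior = 0.737.

Dr. Lee: 0.239; Dr. Park: 0.737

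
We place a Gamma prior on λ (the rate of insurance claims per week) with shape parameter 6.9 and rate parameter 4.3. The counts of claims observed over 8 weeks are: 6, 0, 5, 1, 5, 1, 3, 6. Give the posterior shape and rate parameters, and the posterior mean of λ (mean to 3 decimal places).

Posterior: Gamma(shape=33.9, rate=12.3); mean ≈ 2.756

The Poisson likelihood adds the total count to the shape and the number of exposure periods to the rate. Here ∑xᵢ = 27 and n = 8, so shape 6.9→33.9 and rate 4.3→12.3.
Posterior mean = shape/rate = 33.9/12.3 = 2.756.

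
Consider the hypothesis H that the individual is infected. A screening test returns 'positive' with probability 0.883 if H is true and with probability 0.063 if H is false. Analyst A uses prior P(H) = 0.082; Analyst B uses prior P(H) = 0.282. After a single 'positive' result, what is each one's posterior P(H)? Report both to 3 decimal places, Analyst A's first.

P('+'|H) = 0.883, P('+'|¬H) = 0.063.
Analyst A: numerator 0.883·0.082 = 0.072406; evidence = 0.072406+0.063·0.918 = 0.13024; posterior = 0.556.
Analyst B: numerator 0.883·0.282 = 0.24901; evidence = 0.24901+0.063·0.718 = 0.29424; posterior = 0.846.

Analyst A: 0.556; Analyst B: 0.846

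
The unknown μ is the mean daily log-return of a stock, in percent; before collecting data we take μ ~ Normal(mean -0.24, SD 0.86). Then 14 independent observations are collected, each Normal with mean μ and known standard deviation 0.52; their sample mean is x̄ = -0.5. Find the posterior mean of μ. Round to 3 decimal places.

Posterior mean ≈ -0.493

With known σ, the Normal prior is conjugate. Weight on the data is w = (n/σ²)/(n/σ² + 1/τ₀²) = 51.7751/(51.7751+1.35208) = 0.97455.
Posterior mean = w·x̄ + (1−w)·μ₀ = 0.97455·-0.5 + 0.025450·-0.24 = -0.493.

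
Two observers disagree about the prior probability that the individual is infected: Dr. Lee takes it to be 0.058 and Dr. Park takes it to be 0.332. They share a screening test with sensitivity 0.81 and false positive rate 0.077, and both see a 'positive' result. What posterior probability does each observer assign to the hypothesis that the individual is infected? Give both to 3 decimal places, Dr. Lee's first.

Dr. Lee: 0.393; Dr. Park: 0.839

P('+'|H) = 0.81, P('+'|¬H) = 0.077.
Dr. Lee: numerator 0.81·0.058 = 0.046980; evidence = 0.046980+0.077·0.942 = 0.11951; posterior = 0.393.
Dr. Park: numerator 0.81·0.332 = 0.26892; evidence = 0.26892+0.077·0.668 = 0.32036; posterior = 0.839.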